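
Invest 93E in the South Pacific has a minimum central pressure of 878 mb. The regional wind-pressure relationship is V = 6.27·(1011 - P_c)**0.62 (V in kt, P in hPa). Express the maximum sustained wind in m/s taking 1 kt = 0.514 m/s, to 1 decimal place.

66.8 m/s

ΔP = 1011 − 878 = 133 mb.
V ≈ 6.27 × 133^0.62 = 6.27 × 20.739 ≈ 130.034 kt.
130.034 × 0.514 ≈ 66.84 m/s → 66.8 m/s.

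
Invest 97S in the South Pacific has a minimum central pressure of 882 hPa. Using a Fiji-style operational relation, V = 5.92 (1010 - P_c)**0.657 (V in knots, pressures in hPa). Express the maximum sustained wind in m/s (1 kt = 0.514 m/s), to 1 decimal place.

73.7 m/s

ΔP = 1010 − 882 = 128 hPa.
V ≈ 5.92 × 128^0.657 = 5.92 × 24.235 ≈ 143.469 kt.
143.469 × 0.514 ≈ 73.74 m/s → 73.7 m/s.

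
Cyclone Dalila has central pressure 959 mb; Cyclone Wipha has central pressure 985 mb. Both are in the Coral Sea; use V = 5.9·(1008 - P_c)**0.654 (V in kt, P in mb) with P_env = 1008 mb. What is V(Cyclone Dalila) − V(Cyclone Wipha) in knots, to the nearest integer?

29 kt

Cyclone Dalila: ΔP = 49; V ≈ 5.9 × 49^0.654 ≈ 75.20 kt.
Cyclone Wipha: ΔP = 23; V ≈ 5.9 × 23^0.654 ≈ 45.86 kt.
Difference ≈ 75.20 − 45.86 = 29.34 → 29 kt.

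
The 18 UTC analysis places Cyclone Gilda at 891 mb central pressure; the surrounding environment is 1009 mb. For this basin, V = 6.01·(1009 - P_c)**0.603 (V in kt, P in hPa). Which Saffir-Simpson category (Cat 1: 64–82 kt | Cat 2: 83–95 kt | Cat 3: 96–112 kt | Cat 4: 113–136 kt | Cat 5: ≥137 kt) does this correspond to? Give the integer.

ΔP = 1009 − 891 = 118 mb.
V ≈ 6.01 × 118^0.603 = 6.01 × 17.76 ≈ 107 kt.
107 kt falls in the Category 3 band.

3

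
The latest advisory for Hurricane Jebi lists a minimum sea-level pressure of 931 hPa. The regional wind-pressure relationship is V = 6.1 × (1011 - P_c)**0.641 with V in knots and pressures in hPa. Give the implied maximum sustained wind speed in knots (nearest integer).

ΔP = 1011 − 931 = 80 hPa.
80^0.641 ≈ 16.591.
V ≈ 6.1 × 16.591 ≈ 101.2 kt.

101 kt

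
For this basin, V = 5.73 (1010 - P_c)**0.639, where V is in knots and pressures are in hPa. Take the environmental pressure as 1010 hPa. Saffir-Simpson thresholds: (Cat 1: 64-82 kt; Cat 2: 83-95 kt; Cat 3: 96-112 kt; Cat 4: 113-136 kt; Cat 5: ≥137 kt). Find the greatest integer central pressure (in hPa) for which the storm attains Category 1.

966 hPa

Category 1 begins at V = 64 kt.
Required ΔP = (64/5.73)^(1/0.639) = 11.169^1.565 ≈ 43.66 hPa.
P_c ≤ 1010 − 43.66 = 966.34, so the highest integer P_c is 966 hPa.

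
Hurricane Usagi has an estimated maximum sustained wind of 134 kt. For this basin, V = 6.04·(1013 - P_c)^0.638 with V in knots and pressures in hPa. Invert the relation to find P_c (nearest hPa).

ΔP = (V / 6.04)^(1/0.638) = (134/6.04)^1.567.
134/6.04 = 22.185; 22.185^1.567 ≈ 128.77 hPa.
P_c = 1013 − 128.77 = 884.23 ≈ 884 hPa.

884 hPa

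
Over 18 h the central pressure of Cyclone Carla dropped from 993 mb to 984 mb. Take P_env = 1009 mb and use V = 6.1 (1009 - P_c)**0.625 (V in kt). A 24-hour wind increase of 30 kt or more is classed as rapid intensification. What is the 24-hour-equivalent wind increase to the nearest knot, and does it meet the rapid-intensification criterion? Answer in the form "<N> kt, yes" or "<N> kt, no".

15 kt, no

V₁: ΔP = 16, V ≈ 6.1 × 16^0.625 ≈ 34.51 kt.
V₂: ΔP = 25, V ≈ 6.1 × 25^0.625 ≈ 45.61 kt.
ΔV over 18 h = 11.10 kt → 24 h equivalent = 11.10 × 24/18 ≈ 14.80 kt.
15 kt < 30 kt ⇒ not rapid intensification.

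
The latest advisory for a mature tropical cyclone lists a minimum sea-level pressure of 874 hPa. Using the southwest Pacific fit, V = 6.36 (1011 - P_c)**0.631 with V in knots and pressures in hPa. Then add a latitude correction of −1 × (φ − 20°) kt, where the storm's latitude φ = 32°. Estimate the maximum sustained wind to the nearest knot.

ΔP = 1011 − 874 = 137 hPa.
137^0.631 ≈ 22.298.
V ≈ 6.36 × 22.298 ≈ 141.8 kt.
Latitude correction: −1 × (32 − 20) = -12 kt.
Corrected V ≈ 129.8 kt → 130 kt.

130 kt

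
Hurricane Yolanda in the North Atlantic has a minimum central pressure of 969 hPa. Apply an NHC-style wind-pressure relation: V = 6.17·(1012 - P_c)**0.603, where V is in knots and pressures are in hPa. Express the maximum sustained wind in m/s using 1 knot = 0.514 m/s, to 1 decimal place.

30.6 m/s

ΔP = 1012 − 969 = 43 hPa.
V ≈ 6.17 × 43^0.603 = 6.17 × 9.660 ≈ 59.603 kt.
59.603 × 0.514 ≈ 30.64 m/s → 30.6 m/s.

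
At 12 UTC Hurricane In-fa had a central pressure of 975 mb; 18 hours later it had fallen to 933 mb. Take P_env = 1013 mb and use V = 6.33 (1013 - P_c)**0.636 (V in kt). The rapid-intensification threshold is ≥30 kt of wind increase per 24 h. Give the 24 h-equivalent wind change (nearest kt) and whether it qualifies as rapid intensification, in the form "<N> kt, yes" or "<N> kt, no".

52 kt, yes

V₁: ΔP = 38, V ≈ 6.33 × 38^0.636 ≈ 64.00 kt.
V₂: ΔP = 80, V ≈ 6.33 × 80^0.636 ≈ 102.75 kt.
ΔV over 18 h = 38.75 kt → 24 h equivalent = 38.75 × 24/18 ≈ 51.67 kt.
52 kt ≥ 30 kt ⇒ rapid intensification.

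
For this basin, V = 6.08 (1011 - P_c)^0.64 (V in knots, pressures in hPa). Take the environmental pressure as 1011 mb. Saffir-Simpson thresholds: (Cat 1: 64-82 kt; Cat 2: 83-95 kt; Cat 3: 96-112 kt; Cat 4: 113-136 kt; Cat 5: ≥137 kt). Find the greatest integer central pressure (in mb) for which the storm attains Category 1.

971 mb

Category 1 begins at V = 64 kt.
Required ΔP = (64/6.08)^(1/0.64) = 10.526^1.562 ≈ 39.56 mb.
P_c ≤ 1011 − 39.56 = 971.44, so the highest integer P_c is 971 mb.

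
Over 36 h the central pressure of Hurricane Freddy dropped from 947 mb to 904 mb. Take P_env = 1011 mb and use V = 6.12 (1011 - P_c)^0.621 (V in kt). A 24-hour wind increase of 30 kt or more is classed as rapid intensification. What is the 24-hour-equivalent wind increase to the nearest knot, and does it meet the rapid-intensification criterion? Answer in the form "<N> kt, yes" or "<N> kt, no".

20 kt, no

V₁: ΔP = 64, V ≈ 6.12 × 64^0.621 ≈ 80.98 kt.
V₂: ΔP = 107, V ≈ 6.12 × 107^0.621 ≈ 111.43 kt.
ΔV over 36 h = 30.45 kt → 24 h equivalent = 30.45 × 24/36 ≈ 20.30 kt.
20 kt < 30 kt ⇒ not rapid intensification.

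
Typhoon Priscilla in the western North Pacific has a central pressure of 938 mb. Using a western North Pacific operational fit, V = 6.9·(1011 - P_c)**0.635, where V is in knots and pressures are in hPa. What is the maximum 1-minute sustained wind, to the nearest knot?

ΔP = 1011 − 938 = 73 mb.
73^0.635 ≈ 15.248.
V ≈ 6.9 × 15.248 ≈ 105.2 kt.

105 kt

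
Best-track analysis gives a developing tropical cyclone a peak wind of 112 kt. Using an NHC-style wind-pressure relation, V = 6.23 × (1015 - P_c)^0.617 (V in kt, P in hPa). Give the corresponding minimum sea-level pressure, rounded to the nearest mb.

ΔP = (V / 6.23)^(1/0.617) = (112/6.23)^1.621.
112/6.23 = 17.978; 17.978^1.621 ≈ 108.04 mb.
P_c = 1015 − 108.04 = 906.96 ≈ 907 mb.

907 mb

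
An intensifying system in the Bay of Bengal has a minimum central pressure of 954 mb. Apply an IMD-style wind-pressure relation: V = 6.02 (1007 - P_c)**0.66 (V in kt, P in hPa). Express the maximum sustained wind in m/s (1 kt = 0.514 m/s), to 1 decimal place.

42.5 m/s

ΔP = 1007 − 954 = 53 mb.
V ≈ 6.02 × 53^0.66 = 6.02 × 13.741 ≈ 82.722 kt.
82.722 × 0.514 ≈ 42.52 m/s → 42.5 m/s.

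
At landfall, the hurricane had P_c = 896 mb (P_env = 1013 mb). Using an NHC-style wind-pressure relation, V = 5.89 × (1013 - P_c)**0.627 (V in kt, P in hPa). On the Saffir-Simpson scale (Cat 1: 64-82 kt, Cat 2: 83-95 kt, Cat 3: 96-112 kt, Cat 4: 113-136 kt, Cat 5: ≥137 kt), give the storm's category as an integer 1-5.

4

ΔP = 1013 − 896 = 117 mb.
V ≈ 5.89 × 117^0.627 = 5.89 × 19.80 ≈ 117 kt.
117 kt falls in the Category 4 band.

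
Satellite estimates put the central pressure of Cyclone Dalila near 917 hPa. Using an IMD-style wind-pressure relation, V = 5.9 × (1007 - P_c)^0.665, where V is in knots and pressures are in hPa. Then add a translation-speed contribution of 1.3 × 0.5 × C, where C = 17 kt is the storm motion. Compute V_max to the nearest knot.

129 kt

ΔP = 1007 − 917 = 90 hPa.
90^0.665 ≈ 19.933.
V ≈ 5.9 × 19.933 ≈ 117.6 kt.
Translation term: 1.3 × 0.5 × 17 = 11.05 kt.
Corrected V ≈ 128.65 kt → 129 kt.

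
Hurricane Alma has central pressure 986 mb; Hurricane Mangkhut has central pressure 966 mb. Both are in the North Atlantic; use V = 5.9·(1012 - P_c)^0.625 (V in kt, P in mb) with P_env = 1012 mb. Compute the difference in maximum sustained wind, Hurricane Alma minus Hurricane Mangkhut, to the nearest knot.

-19 kt

Hurricane Alma: ΔP = 26; V ≈ 5.9 × 26^0.625 ≈ 45.21 kt.
Hurricane Mangkhut: ΔP = 46; V ≈ 5.9 × 46^0.625 ≈ 64.58 kt.
Difference ≈ 45.21 − 64.58 = -19.37 → -19 kt.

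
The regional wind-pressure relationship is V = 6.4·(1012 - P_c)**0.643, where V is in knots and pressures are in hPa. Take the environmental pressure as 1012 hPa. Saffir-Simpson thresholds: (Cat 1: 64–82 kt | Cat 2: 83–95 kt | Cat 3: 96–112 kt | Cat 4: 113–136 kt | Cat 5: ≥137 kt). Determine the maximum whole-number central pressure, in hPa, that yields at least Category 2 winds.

Category 2 begins at V = 83 kt.
Required ΔP = (83/6.4)^(1/0.643) = 12.969^1.555 ≈ 53.80 hPa.
P_c ≤ 1012 − 53.80 = 958.20, so the highest integer P_c is 958 hPa.

958 hPa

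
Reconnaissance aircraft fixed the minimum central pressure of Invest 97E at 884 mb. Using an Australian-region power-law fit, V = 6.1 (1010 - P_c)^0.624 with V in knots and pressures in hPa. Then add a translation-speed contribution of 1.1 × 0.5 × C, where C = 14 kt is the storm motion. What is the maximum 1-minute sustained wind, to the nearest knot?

ΔP = 1010 − 884 = 126 mb.
126^0.624 ≈ 20.447.
V ≈ 6.1 × 20.447 ≈ 124.7 kt.
Translation term: 1.1 × 0.5 × 14 = 7.7 kt.
Corrected V ≈ 132.4 kt → 132 kt.

132 kt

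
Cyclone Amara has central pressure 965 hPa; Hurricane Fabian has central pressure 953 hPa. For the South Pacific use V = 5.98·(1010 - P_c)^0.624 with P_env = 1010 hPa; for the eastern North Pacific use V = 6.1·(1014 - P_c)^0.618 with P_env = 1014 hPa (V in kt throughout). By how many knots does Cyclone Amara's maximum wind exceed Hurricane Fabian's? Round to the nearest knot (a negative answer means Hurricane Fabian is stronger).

Cyclone Amara: ΔP = 45; V ≈ 5.98 × 45^0.624 ≈ 64.31 kt.
Hurricane Fabian: ΔP = 61; V ≈ 6.1 × 61^0.618 ≈ 77.39 kt.
Difference ≈ 64.31 − 77.39 = -13.08 → -13 kt.

-13 kt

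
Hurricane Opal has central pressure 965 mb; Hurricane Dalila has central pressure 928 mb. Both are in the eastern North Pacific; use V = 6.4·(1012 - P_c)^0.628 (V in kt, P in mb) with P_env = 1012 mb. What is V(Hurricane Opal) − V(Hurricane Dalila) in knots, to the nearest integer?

Hurricane Opal: ΔP = 47; V ≈ 6.4 × 47^0.628 ≈ 71.82 kt.
Hurricane Dalila: ΔP = 84; V ≈ 6.4 × 84^0.628 ≈ 103.43 kt.
Difference ≈ 71.82 − 103.43 = -31.61 → -32 kt.

-32 kt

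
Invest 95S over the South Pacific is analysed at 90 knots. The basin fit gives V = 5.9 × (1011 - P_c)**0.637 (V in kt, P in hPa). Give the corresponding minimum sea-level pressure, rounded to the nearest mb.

939 mb

ΔP = (V / 5.9)^(1/0.637) = (90/5.9)^1.570.
90/5.9 = 15.254; 15.254^1.570 ≈ 72.07 mb.
P_c = 1011 − 72.07 = 938.93 ≈ 939 mb.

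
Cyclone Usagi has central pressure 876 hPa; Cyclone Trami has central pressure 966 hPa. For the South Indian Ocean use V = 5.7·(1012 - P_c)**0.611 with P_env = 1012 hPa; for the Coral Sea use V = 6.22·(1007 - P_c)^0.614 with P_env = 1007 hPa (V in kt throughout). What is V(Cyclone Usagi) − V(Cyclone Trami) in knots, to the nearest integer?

54 kt

Cyclone Usagi: ΔP = 136; V ≈ 5.7 × 136^0.611 ≈ 114.67 kt.
Cyclone Trami: ΔP = 41; V ≈ 6.22 × 41^0.614 ≈ 60.82 kt.
Difference ≈ 114.67 − 60.82 = 53.85 → 54 kt.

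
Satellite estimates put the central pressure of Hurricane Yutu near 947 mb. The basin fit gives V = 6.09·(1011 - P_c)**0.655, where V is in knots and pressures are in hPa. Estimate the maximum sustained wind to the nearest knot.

93 kt

ΔP = 1011 − 947 = 64 mb.
64^0.655 ≈ 15.242.
V ≈ 6.09 × 15.242 ≈ 92.8 kt.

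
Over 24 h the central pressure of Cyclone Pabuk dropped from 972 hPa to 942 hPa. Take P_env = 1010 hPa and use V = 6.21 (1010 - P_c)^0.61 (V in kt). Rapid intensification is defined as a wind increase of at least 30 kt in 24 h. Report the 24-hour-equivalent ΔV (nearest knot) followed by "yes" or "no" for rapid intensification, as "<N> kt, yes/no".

V₁: ΔP = 38, V ≈ 6.21 × 38^0.61 ≈ 57.12 kt.
V₂: ΔP = 68, V ≈ 6.21 × 68^0.61 ≈ 81.46 kt.
ΔV over 24 h = 24.34 kt → 24 h equivalent = 24.34 × 24/24 ≈ 24.34 kt.
24 kt < 30 kt ⇒ not rapid intensification.

24 kt, no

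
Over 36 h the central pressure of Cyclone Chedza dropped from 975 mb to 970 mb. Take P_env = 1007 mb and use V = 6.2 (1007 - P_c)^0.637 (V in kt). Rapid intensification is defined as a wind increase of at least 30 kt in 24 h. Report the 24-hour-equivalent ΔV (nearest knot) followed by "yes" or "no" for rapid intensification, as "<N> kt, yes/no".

V₁: ΔP = 32, V ≈ 6.2 × 32^0.637 ≈ 56.39 kt.
V₂: ΔP = 37, V ≈ 6.2 × 37^0.637 ≈ 61.85 kt.
ΔV over 36 h = 5.46 kt → 24 h equivalent = 5.46 × 24/36 ≈ 3.64 kt.
4 kt < 30 kt ⇒ not rapid intensification.

4 kt, no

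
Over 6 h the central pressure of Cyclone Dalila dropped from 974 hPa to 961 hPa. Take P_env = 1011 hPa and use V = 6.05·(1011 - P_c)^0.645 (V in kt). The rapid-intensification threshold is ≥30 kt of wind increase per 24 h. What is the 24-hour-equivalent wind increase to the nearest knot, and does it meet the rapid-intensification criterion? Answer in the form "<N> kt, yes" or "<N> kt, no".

V₁: ΔP = 37, V ≈ 6.05 × 37^0.645 ≈ 62.12 kt.
V₂: ΔP = 50, V ≈ 6.05 × 50^0.645 ≈ 75.44 kt.
ΔV over 6 h = 13.32 kt → 24 h equivalent = 13.32 × 24/6 ≈ 53.28 kt.
53 kt ≥ 30 kt ⇒ rapid intensification.

53 kt, yes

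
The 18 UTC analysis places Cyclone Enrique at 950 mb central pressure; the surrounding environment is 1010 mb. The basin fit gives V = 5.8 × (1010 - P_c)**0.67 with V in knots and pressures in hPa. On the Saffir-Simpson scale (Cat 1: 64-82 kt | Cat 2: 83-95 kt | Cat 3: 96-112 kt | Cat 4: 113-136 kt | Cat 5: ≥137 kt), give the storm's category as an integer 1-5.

2

ΔP = 1010 − 950 = 60 mb.
V ≈ 5.8 × 60^0.67 = 5.8 × 15.54 ≈ 90 kt.
90 kt falls in the Category 2 band.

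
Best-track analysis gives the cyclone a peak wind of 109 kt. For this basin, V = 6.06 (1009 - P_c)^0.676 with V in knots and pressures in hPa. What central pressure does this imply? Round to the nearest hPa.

ΔP = (V / 6.06)^(1/0.676) = (109/6.06)^1.479.
109/6.06 = 17.987; 17.987^1.479 ≈ 71.85 hPa.
P_c = 1009 − 71.85 = 937.15 ≈ 937 hPa.

937 hPa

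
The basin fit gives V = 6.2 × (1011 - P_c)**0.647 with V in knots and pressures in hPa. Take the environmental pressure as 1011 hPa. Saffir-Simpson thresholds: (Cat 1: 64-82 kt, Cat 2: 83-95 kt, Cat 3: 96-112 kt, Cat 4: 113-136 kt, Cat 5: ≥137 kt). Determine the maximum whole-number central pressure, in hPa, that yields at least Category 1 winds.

974 hPa

Category 1 begins at V = 64 kt.
Required ΔP = (64/6.2)^(1/0.647) = 10.323^1.546 ≈ 36.89 hPa.
P_c ≤ 1011 − 36.89 = 974.11, so the highest integer P_c is 974 hPa.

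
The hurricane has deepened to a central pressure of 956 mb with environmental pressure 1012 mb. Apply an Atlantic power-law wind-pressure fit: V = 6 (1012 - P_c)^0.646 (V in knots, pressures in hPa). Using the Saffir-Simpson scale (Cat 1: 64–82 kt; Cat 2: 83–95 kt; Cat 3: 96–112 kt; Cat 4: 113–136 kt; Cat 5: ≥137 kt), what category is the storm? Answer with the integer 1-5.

ΔP = 1012 − 956 = 56 mb.
V ≈ 6 × 56^0.646 = 6 × 13.47 ≈ 81 kt.
81 kt falls in the Category 1 band.

1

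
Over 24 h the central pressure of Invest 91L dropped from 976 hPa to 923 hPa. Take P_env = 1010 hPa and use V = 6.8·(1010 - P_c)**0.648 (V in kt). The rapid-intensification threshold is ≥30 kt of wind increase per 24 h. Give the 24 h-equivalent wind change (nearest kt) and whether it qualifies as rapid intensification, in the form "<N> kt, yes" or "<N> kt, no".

56 kt, yes

V₁: ΔP = 34, V ≈ 6.8 × 34^0.648 ≈ 66.82 kt.
V₂: ΔP = 87, V ≈ 6.8 × 87^0.648 ≈ 122.83 kt.
ΔV over 24 h = 56.01 kt → 24 h equivalent = 56.01 × 24/24 ≈ 56.01 kt.
56 kt ≥ 30 kt ⇒ rapid intensification.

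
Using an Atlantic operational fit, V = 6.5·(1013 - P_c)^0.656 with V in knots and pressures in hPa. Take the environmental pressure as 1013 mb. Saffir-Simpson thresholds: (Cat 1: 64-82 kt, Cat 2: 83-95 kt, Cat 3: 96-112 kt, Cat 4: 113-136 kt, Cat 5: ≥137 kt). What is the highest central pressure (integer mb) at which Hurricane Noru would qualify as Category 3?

Category 3 begins at V = 96 kt.
Required ΔP = (96/6.5)^(1/0.656) = 14.769^1.524 ≈ 60.61 mb.
P_c ≤ 1013 − 60.61 = 952.39, so the highest integer P_c is 952 mb.

952 mb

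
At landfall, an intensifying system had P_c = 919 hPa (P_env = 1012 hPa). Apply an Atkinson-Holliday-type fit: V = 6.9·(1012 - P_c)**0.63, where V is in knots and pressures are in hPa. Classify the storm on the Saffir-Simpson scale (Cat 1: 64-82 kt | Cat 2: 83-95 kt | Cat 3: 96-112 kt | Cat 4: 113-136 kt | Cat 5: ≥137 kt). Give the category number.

4

ΔP = 1012 − 919 = 93 hPa.
V ≈ 6.9 × 93^0.63 = 6.9 × 17.38 ≈ 120 kt.
120 kt falls in the Category 4 band.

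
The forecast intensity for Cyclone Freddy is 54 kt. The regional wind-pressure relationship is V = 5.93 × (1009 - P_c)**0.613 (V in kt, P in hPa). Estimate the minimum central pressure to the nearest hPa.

ΔP = (V / 5.93)^(1/0.613) = (54/5.93)^1.631.
54/5.93 = 9.106; 9.106^1.631 ≈ 36.73 hPa.
P_c = 1009 − 36.73 = 972.27 ≈ 972 hPa.

972 hPa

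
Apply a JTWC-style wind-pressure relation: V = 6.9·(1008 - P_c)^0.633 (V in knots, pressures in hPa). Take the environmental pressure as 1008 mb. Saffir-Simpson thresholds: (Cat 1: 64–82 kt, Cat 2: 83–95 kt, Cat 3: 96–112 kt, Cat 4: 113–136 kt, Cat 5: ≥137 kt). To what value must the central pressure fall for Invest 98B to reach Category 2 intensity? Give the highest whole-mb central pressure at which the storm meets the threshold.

957 mb

Category 2 begins at V = 83 kt.
Required ΔP = (83/6.9)^(1/0.633) = 12.029^1.580 ≈ 50.88 mb.
P_c ≤ 1008 − 50.88 = 957.12, so the highest integer P_c is 957 mb.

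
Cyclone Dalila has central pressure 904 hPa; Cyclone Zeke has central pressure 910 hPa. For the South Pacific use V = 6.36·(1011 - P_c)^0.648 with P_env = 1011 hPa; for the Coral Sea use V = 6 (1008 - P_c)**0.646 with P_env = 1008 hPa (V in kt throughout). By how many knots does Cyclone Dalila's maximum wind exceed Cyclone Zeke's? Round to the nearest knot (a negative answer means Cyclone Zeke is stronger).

Cyclone Dalila: ΔP = 107; V ≈ 6.36 × 107^0.648 ≈ 131.37 kt.
Cyclone Zeke: ΔP = 98; V ≈ 6 × 98^0.646 ≈ 116.01 kt.
Difference ≈ 131.37 − 116.01 = 15.36 → 15 kt.

15 kt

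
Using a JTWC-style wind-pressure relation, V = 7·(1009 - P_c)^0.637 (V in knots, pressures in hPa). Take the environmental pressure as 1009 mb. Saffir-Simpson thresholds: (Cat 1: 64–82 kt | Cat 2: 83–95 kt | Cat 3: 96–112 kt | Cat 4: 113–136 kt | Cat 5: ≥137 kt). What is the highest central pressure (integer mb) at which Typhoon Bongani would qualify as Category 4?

Category 4 begins at V = 113 kt.
Required ΔP = (113/7)^(1/0.637) = 16.143^1.570 ≈ 78.77 mb.
P_c ≤ 1009 − 78.77 = 930.23, so the highest integer P_c is 930 mb.

930 mb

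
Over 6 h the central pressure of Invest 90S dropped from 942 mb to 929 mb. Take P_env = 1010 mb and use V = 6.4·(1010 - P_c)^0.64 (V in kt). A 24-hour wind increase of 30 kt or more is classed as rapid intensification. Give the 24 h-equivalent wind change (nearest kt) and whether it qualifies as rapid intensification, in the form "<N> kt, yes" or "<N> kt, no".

V₁: ΔP = 68, V ≈ 6.4 × 68^0.64 ≈ 95.28 kt.
V₂: ΔP = 81, V ≈ 6.4 × 81^0.64 ≈ 106.56 kt.
ΔV over 6 h = 11.28 kt → 24 h equivalent = 11.28 × 24/6 ≈ 45.12 kt.
45 kt ≥ 30 kt ⇒ rapid intensification.

45 kt, yes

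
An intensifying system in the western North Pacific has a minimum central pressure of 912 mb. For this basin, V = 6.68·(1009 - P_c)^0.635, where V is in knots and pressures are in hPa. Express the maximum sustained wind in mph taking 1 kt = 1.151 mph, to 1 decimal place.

140.4 mph

ΔP = 1009 − 912 = 97 mb.
V ≈ 6.68 × 97^0.635 = 6.68 × 18.264 ≈ 122.005 kt.
122.005 × 1.151 ≈ 140.43 mph → 140.4 mph.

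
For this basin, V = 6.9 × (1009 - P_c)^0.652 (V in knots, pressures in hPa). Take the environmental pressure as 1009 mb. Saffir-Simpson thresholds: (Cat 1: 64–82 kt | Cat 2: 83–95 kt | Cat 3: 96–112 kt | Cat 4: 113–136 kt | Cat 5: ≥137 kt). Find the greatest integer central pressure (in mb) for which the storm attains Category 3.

952 mb

Category 3 begins at V = 96 kt.
Required ΔP = (96/6.9)^(1/0.652) = 13.913^1.534 ≈ 56.72 mb.
P_c ≤ 1009 − 56.72 = 952.28, so the highest integer P_c is 952 mb.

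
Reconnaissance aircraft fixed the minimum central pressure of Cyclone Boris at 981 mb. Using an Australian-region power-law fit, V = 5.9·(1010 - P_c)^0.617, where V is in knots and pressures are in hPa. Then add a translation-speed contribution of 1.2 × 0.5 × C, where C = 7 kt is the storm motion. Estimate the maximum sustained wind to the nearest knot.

ΔP = 1010 − 981 = 29 mb.
29^0.617 ≈ 7.985.
V ≈ 5.9 × 7.985 ≈ 47.1 kt.
Translation term: 1.2 × 0.5 × 7 = 4.2 kt.
Corrected V ≈ 51.3 kt → 51 kt.

51 kt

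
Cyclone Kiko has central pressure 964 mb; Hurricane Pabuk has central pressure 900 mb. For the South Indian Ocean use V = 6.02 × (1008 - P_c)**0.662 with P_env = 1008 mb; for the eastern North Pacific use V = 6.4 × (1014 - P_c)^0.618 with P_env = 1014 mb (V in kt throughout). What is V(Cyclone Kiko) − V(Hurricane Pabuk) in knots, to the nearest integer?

Cyclone Kiko: ΔP = 44; V ≈ 6.02 × 44^0.662 ≈ 73.72 kt.
Hurricane Pabuk: ΔP = 114; V ≈ 6.4 × 114^0.618 ≈ 119.49 kt.
Difference ≈ 73.72 − 119.49 = -45.77 → -46 kt.

-46 kt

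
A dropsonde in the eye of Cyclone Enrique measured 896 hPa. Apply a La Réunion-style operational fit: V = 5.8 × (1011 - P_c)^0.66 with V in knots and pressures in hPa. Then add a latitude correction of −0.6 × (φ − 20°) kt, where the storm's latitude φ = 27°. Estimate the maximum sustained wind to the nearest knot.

ΔP = 1011 − 896 = 115 hPa.
115^0.66 ≈ 22.912.
V ≈ 5.8 × 22.912 ≈ 132.9 kt.
Latitude correction: −0.6 × (27 − 20) = -4.2 kt.
Corrected V ≈ 128.7 kt → 129 kt.

129 kt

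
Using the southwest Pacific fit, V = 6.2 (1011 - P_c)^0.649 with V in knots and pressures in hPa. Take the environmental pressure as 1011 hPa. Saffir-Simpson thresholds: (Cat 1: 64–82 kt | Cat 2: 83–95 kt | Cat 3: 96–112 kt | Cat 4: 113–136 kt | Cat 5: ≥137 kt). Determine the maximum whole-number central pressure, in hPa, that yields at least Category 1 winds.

974 hPa

Category 1 begins at V = 64 kt.
Required ΔP = (64/6.2)^(1/0.649) = 10.323^1.541 ≈ 36.48 hPa.
P_c ≤ 1011 − 36.48 = 974.52, so the highest integer P_c is 974 hPa.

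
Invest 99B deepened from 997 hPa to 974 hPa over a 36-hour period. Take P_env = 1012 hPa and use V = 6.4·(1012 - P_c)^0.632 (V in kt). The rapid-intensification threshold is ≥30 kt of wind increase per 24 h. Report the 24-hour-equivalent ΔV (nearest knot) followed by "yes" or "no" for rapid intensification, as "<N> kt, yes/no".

19 kt, no

V₁: ΔP = 15, V ≈ 6.4 × 15^0.632 ≈ 35.44 kt.
V₂: ΔP = 38, V ≈ 6.4 × 38^0.632 ≈ 63.77 kt.
ΔV over 36 h = 28.33 kt → 24 h equivalent = 28.33 × 24/36 ≈ 18.89 kt.
19 kt < 30 kt ⇒ not rapid intensification.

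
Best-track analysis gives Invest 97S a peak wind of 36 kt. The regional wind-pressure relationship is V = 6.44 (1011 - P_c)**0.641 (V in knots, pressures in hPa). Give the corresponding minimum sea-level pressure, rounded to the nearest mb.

996 mb

ΔP = (V / 6.44)^(1/0.641) = (36/6.44)^1.560.
36/6.44 = 5.590; 5.590^1.560 ≈ 14.66 mb.
P_c = 1011 − 14.66 = 996.34 ≈ 996 mb.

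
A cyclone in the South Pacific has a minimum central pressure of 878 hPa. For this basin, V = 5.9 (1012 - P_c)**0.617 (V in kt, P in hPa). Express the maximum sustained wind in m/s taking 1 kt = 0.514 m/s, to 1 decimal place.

ΔP = 1012 − 878 = 134 hPa.
V ≈ 5.9 × 134^0.617 = 5.9 × 20.532 ≈ 121.137 kt.
121.137 × 0.514 ≈ 62.26 m/s → 62.3 m/s.

62.3 m/s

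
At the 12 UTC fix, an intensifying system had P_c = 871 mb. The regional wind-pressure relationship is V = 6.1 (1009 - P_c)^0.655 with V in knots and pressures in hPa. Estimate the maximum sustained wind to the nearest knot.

154 kt

ΔP = 1009 − 871 = 138 mb.
138^0.655 ≈ 25.213.
V ≈ 6.1 × 25.213 ≈ 153.8 kt.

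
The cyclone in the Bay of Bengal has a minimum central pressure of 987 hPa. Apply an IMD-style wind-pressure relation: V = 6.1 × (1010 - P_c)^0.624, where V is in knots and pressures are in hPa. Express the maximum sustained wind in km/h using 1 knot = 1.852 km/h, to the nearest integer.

ΔP = 1010 − 987 = 23 hPa.
V ≈ 6.1 × 23^0.624 = 6.1 × 7.075 ≈ 43.157 kt.
43.157 × 1.852 ≈ 79.93 km/h → 80 km/h.

80 km/h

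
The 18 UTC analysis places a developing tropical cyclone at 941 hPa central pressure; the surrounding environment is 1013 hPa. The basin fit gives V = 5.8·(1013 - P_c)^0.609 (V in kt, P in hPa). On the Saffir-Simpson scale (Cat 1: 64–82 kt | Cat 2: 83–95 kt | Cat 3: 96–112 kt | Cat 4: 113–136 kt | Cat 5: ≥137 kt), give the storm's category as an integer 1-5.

1

ΔP = 1013 − 941 = 72 hPa.
V ≈ 5.8 × 72^0.609 = 5.8 × 13.52 ≈ 78 kt.
78 kt falls in the Category 1 band.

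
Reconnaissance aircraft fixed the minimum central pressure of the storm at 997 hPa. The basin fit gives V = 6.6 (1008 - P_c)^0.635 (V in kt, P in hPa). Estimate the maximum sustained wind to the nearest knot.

ΔP = 1008 − 997 = 11 hPa.
11^0.635 ≈ 4.584.
V ≈ 6.6 × 4.584 ≈ 30.3 kt.

30 kt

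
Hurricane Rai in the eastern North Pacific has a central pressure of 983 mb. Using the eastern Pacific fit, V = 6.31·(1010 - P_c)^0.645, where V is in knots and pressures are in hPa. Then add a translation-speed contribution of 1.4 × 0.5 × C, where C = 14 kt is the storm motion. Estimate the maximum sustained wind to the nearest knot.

63 kt

ΔP = 1010 − 983 = 27 mb.
27^0.645 ≈ 8.380.
V ≈ 6.31 × 8.380 ≈ 52.9 kt.
Translation term: 1.4 × 0.5 × 14 = 9.8 kt.
Corrected V ≈ 62.7 kt → 63 kt.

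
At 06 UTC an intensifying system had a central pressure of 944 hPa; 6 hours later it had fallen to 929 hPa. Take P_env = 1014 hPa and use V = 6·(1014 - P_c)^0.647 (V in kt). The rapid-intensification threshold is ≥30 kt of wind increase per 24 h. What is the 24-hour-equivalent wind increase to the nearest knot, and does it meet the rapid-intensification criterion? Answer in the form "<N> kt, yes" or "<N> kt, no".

V₁: ΔP = 70, V ≈ 6 × 70^0.647 ≈ 93.74 kt.
V₂: ΔP = 85, V ≈ 6 × 85^0.647 ≈ 106.29 kt.
ΔV over 6 h = 12.55 kt → 24 h equivalent = 12.55 × 24/6 ≈ 50.20 kt.
50 kt ≥ 30 kt ⇒ rapid intensification.

50 kt, yes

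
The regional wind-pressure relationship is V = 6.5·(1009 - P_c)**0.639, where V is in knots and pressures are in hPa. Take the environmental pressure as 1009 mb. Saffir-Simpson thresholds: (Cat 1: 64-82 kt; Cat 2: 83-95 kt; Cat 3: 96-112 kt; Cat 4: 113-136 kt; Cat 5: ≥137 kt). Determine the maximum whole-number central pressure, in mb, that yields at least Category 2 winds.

955 mb

Category 2 begins at V = 83 kt.
Required ΔP = (83/6.5)^(1/0.639) = 12.769^1.565 ≈ 53.84 mb.
P_c ≤ 1009 − 53.84 = 955.16, so the highest integer P_c is 955 mb.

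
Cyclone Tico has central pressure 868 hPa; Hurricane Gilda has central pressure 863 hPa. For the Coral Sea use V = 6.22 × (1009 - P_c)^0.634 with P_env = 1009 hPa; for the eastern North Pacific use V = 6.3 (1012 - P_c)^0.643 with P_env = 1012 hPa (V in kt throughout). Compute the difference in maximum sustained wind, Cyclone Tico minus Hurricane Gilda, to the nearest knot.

-14 kt

Cyclone Tico: ΔP = 141; V ≈ 6.22 × 141^0.634 ≈ 143.35 kt.
Hurricane Gilda: ΔP = 149; V ≈ 6.3 × 149^0.643 ≈ 157.29 kt.
Difference ≈ 143.35 − 157.29 = -13.94 → -14 kt.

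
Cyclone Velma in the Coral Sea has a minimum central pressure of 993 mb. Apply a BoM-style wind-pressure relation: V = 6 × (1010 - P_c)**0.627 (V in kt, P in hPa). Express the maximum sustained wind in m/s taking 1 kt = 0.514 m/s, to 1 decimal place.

ΔP = 1010 − 993 = 17 mb.
V ≈ 6 × 17^0.627 = 6 × 5.909 ≈ 35.452 kt.
35.452 × 0.514 ≈ 18.22 m/s → 18.2 m/s.

18.2 m/s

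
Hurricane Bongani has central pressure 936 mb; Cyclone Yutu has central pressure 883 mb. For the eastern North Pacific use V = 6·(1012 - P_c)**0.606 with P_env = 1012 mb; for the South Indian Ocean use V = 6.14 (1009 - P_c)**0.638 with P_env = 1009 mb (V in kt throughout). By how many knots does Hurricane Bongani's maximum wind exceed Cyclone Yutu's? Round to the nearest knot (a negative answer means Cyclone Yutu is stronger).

-52 kt

Hurricane Bongani: ΔP = 76; V ≈ 6 × 76^0.606 ≈ 82.78 kt.
Cyclone Yutu: ΔP = 126; V ≈ 6.14 × 126^0.638 ≈ 134.34 kt.
Difference ≈ 82.78 − 134.34 = -51.56 → -52 kt.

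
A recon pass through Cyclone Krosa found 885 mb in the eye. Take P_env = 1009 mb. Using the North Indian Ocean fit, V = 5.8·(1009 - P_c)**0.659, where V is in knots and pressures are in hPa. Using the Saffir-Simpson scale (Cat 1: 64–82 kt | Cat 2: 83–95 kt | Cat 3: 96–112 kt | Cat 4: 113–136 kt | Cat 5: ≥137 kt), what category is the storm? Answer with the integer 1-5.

ΔP = 1009 − 885 = 124 mb.
V ≈ 5.8 × 124^0.659 = 5.8 × 23.96 ≈ 139 kt.
139 kt falls in the Category 5 band.

5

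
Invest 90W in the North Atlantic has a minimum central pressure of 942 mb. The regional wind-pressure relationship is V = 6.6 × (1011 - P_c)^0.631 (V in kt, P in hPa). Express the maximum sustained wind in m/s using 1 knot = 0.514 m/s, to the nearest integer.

ΔP = 1011 − 942 = 69 mb.
V ≈ 6.6 × 69^0.631 = 6.6 × 14.465 ≈ 95.468 kt.
95.468 × 0.514 ≈ 49.07 m/s → 49 m/s.

49 m/s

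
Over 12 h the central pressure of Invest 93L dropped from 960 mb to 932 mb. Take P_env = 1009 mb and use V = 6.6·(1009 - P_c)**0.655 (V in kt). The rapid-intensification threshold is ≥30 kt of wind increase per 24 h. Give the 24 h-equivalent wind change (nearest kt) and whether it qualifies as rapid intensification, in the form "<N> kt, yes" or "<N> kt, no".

V₁: ΔP = 49, V ≈ 6.6 × 49^0.655 ≈ 84.45 kt.
V₂: ΔP = 77, V ≈ 6.6 × 77^0.655 ≈ 113.55 kt.
ΔV over 12 h = 29.10 kt → 24 h equivalent = 29.10 × 24/12 ≈ 58.20 kt.
58 kt ≥ 30 kt ⇒ rapid intensification.

58 kt, yes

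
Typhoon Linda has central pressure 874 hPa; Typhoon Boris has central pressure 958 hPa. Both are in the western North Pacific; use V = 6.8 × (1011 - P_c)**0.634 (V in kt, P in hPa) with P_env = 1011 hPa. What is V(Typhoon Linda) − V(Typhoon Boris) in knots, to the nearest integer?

Typhoon Linda: ΔP = 137; V ≈ 6.8 × 137^0.634 ≈ 153.88 kt.
Typhoon Boris: ΔP = 53; V ≈ 6.8 × 53^0.634 ≈ 84.28 kt.
Difference ≈ 153.88 − 84.28 = 69.60 → 70 kt.

70 kt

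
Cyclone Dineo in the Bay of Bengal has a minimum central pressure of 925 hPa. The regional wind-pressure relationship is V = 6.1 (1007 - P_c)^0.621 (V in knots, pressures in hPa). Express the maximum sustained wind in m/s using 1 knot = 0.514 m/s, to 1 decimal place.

48.4 m/s

ΔP = 1007 − 925 = 82 hPa.
V ≈ 6.1 × 82^0.621 = 6.1 × 15.434 ≈ 94.147 kt.
94.147 × 0.514 ≈ 48.39 m/s → 48.4 m/s.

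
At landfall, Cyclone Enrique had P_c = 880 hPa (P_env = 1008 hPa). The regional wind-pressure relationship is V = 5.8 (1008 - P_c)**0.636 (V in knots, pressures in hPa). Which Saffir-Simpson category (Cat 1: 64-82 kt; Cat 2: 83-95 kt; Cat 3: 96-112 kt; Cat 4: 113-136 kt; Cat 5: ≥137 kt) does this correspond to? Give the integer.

4

ΔP = 1008 − 880 = 128 hPa.
V ≈ 5.8 × 128^0.636 = 5.8 × 21.89 ≈ 127 kt.
127 kt falls in the Category 4 band.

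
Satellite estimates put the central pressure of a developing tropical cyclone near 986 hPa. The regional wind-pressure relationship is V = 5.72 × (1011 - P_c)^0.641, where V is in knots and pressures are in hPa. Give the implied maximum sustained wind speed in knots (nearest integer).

45 kt

ΔP = 1011 − 986 = 25 hPa.
25^0.641 ≈ 7.872.
V ≈ 5.72 × 7.872 ≈ 45.0 kt.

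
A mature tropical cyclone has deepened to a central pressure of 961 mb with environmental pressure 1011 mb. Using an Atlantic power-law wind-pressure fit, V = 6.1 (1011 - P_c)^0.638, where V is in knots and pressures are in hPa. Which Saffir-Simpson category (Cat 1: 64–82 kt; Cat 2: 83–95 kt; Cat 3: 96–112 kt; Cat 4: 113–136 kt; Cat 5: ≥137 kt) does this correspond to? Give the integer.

1

ΔP = 1011 − 961 = 50 mb.
V ≈ 6.1 × 50^0.638 = 6.1 × 12.13 ≈ 74 kt.
74 kt falls in the Category 1 band.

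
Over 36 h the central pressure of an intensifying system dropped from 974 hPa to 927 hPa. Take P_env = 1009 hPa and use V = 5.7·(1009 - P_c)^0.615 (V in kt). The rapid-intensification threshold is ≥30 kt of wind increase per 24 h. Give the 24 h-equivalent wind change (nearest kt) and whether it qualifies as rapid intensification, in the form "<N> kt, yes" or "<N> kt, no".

V₁: ΔP = 35, V ≈ 5.7 × 35^0.615 ≈ 50.75 kt.
V₂: ΔP = 82, V ≈ 5.7 × 82^0.615 ≈ 85.68 kt.
ΔV over 36 h = 34.93 kt → 24 h equivalent = 34.93 × 24/36 ≈ 23.29 kt.
23 kt < 30 kt ⇒ not rapid intensification.

23 kt, no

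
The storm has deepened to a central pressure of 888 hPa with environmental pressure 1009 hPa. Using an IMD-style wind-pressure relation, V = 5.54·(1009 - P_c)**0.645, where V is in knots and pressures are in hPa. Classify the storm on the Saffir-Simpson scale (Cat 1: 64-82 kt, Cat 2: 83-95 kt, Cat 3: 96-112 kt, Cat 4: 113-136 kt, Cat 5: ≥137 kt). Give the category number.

4

ΔP = 1009 − 888 = 121 hPa.
V ≈ 5.54 × 121^0.645 = 5.54 × 22.05 ≈ 122 kt.
122 kt falls in the Category 4 band.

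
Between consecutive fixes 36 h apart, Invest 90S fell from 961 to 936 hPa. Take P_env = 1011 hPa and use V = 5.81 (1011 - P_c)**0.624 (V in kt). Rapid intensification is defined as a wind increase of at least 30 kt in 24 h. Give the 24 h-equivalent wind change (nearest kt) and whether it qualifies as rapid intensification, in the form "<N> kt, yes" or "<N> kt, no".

V₁: ΔP = 50, V ≈ 5.81 × 50^0.624 ≈ 66.73 kt.
V₂: ΔP = 75, V ≈ 5.81 × 75^0.624 ≈ 85.94 kt.
ΔV over 36 h = 19.21 kt → 24 h equivalent = 19.21 × 24/36 ≈ 12.81 kt.
13 kt < 30 kt ⇒ not rapid intensification.

13 kt, no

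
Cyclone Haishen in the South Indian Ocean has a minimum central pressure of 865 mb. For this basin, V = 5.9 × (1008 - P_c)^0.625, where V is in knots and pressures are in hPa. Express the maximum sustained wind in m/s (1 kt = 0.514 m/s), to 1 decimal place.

ΔP = 1008 − 865 = 143 mb.
V ≈ 5.9 × 143^0.625 = 5.9 × 22.237 ≈ 131.201 kt.
131.201 × 0.514 ≈ 67.44 m/s → 67.4 m/s.

67.4 m/s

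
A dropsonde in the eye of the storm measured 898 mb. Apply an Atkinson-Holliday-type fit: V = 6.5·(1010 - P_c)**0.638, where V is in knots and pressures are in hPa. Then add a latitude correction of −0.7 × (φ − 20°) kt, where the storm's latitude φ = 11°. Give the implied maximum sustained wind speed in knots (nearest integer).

138 kt

ΔP = 1010 − 898 = 112 mb.
112^0.638 ≈ 20.296.
V ≈ 6.5 × 20.296 ≈ 131.9 kt.
Latitude correction: −0.7 × (11 − 20) = 6.3 kt.
Corrected V ≈ 138.2 kt → 138 kt.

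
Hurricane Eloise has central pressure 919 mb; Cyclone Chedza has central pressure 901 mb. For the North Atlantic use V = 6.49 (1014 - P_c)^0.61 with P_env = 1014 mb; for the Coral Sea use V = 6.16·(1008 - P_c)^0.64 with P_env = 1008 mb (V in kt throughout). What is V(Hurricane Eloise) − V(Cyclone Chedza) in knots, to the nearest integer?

Hurricane Eloise: ΔP = 95; V ≈ 6.49 × 95^0.61 ≈ 104.39 kt.
Cyclone Chedza: ΔP = 107; V ≈ 6.16 × 107^0.64 ≈ 122.57 kt.
Difference ≈ 104.39 − 122.57 = -18.18 → -18 kt.

-18 kt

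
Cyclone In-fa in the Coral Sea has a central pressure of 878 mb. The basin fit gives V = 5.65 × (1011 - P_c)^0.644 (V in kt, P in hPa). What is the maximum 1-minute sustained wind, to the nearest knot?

132 kt

ΔP = 1011 − 878 = 133 mb.
133^0.644 ≈ 23.322.
V ≈ 5.65 × 23.322 ≈ 131.8 kt.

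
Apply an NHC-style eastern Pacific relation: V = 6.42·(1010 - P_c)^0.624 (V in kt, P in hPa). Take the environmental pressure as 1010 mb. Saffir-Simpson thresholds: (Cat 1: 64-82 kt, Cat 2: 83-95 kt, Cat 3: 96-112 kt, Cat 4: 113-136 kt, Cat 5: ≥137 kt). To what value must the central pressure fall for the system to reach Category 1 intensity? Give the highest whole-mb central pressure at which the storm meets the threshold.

970 mb

Category 1 begins at V = 64 kt.
Required ΔP = (64/6.42)^(1/0.624) = 9.969^1.603 ≈ 39.85 mb.
P_c ≤ 1010 − 39.85 = 970.15, so the highest integer P_c is 970 mb.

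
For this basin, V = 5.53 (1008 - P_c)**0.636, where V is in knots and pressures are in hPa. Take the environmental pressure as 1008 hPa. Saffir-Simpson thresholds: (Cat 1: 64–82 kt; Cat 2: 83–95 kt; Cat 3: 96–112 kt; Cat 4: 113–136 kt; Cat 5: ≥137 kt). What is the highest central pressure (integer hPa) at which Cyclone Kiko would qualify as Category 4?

893 hPa

Category 4 begins at V = 113 kt.
Required ΔP = (113/5.53)^(1/0.636) = 20.434^1.572 ≈ 114.90 hPa.
P_c ≤ 1008 − 114.90 = 893.10, so the highest integer P_c is 893 hPa.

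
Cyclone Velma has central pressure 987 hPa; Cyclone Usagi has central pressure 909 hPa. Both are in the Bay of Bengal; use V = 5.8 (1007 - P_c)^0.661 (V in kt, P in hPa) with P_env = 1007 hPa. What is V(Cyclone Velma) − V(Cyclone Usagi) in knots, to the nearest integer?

-78 kt

Cyclone Velma: ΔP = 20; V ≈ 5.8 × 20^0.661 ≈ 42.02 kt.
Cyclone Usagi: ΔP = 98; V ≈ 5.8 × 98^0.661 ≈ 120.12 kt.
Difference ≈ 42.02 − 120.12 = -78.10 → -78 kt.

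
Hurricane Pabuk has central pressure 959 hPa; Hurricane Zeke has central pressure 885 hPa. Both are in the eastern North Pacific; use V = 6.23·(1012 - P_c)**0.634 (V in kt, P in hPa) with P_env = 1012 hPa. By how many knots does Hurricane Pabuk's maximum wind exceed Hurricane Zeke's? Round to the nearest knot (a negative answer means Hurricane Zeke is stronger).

-57 kt

Hurricane Pabuk: ΔP = 53; V ≈ 6.23 × 53^0.634 ≈ 77.21 kt.
Hurricane Zeke: ΔP = 127; V ≈ 6.23 × 127^0.634 ≈ 134.37 kt.
Difference ≈ 77.21 − 134.37 = -57.16 → -57 kt.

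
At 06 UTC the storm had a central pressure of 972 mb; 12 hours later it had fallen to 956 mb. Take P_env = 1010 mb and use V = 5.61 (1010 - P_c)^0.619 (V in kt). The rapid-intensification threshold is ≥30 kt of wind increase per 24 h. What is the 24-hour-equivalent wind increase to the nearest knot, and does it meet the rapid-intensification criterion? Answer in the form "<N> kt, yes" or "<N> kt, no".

26 kt, no

V₁: ΔP = 38, V ≈ 5.61 × 38^0.619 ≈ 53.31 kt.
V₂: ΔP = 54, V ≈ 5.61 × 54^0.619 ≈ 66.27 kt.
ΔV over 12 h = 12.96 kt → 24 h equivalent = 12.96 × 24/12 ≈ 25.92 kt.
26 kt < 30 kt ⇒ not rapid intensification.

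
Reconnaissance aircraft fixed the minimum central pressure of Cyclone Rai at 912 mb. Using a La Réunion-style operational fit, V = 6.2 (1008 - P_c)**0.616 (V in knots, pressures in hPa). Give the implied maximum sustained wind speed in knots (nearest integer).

103 kt

ΔP = 1008 − 912 = 96 mb.
96^0.616 ≈ 16.637.
V ≈ 6.2 × 16.637 ≈ 103.2 kt.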